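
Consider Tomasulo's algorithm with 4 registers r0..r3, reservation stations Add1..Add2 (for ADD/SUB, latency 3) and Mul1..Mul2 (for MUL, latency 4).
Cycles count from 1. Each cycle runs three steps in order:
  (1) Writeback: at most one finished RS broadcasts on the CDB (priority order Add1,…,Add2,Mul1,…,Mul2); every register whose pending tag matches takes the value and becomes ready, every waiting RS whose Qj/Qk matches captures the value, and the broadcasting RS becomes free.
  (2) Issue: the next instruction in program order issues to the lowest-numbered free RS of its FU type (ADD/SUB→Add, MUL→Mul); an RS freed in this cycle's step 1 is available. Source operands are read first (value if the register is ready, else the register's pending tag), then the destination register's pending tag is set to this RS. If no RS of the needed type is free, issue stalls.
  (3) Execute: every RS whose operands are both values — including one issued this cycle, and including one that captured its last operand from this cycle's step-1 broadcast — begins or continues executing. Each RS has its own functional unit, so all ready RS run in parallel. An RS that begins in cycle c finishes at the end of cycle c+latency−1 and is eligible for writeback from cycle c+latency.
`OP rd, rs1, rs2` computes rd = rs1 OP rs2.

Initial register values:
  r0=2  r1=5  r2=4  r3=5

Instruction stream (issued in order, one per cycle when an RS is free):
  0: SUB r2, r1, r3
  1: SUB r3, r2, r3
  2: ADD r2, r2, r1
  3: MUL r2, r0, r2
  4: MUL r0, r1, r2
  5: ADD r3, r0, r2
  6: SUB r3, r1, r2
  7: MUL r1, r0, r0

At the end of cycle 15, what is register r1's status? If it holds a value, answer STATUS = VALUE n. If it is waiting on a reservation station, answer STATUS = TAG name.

cycle 1: issue SUB r2<-Add1 // r0:2,r1:5,r2:Add1,r3:5
cycle 2: issue SUB r3<-Add2 // r0:2,r1:5,r2:Add1,r3:Add2
cycle 3: stall // r0:2,r1:5,r2:Add1,r3:Add2
cycle 4: CDB Add1=0; issue ADD r2<-Add1 // r0:2,r1:5,r2:Add1,r3:Add2
cycle 5: issue MUL r2<-Mul1 // r0:2,r1:5,r2:Mul1,r3:Add2
cycle 6: issue MUL r0<-Mul2 // r0:Mul2,r1:5,r2:Mul1,r3:Add2
cycle 7: CDB Add1=5; issue ADD r3<-Add1 // r0:Mul2,r1:5,r2:Mul1,r3:Add1
cycle 8: CDB Add2=-5; issue SUB r3<-Add2 // r0:Mul2,r1:5,r2:Mul1,r3:Add2
cycle 9: stall // r0:Mul2,r1:5,r2:Mul1,r3:Add2
cycle 10: stall // r0:Mul2,r1:5,r2:Mul1,r3:Add2
cycle 11: CDB Mul1=10; issue MUL r1<-Mul1 // r0:Mul2,r1:Mul1,r2:10,r3:Add2
cycle 12: - // r0:Mul2,r1:Mul1,r2:10,r3:Add2
cycle 13: - // r0:Mul2,r1:Mul1,r2:10,r3:Add2
cycle 14: CDB Add2=-5 // r0:Mul2,r1:Mul1,r2:10,r3:-5
cycle 15: CDB Mul2=50 // r0:50,r1:Mul1,r2:10,r3:-5

STATUS = TAG Mul1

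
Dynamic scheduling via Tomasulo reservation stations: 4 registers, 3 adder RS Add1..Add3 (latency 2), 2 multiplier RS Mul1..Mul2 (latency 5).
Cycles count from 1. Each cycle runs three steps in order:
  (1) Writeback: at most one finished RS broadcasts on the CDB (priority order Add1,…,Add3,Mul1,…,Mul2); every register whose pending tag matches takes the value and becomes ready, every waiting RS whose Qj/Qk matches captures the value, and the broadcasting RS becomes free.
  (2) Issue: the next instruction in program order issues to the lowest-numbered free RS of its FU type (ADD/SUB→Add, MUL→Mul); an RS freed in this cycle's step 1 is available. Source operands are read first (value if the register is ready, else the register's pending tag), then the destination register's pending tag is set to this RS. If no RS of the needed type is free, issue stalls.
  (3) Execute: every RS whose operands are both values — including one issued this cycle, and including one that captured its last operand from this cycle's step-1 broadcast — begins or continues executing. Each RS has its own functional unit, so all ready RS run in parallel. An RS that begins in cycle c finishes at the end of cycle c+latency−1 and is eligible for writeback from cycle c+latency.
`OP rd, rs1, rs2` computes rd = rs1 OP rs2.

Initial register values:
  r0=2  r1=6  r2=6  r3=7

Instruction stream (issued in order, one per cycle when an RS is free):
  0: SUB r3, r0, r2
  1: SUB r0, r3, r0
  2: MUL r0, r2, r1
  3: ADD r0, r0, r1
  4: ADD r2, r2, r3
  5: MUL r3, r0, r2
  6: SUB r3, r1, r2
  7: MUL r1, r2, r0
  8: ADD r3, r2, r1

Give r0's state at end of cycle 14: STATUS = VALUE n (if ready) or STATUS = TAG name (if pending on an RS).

cycle 1: issue SUB r3<-Add1 // r0:2,r1:6,r2:6,r3:Add1
cycle 2: issue SUB r0<-Add2 // r0:Add2,r1:6,r2:6,r3:Add1
cycle 3: CDB Add1=-4; issue MUL r0<-Mul1 // r0:Mul1,r1:6,r2:6,r3:-4
cycle 4: issue ADD r0<-Add1 // r0:Add1,r1:6,r2:6,r3:-4
cycle 5: CDB Add2=-6; issue ADD r2<-Add2 // r0:Add1,r1:6,r2:Add2,r3:-4
cycle 6: issue MUL r3<-Mul2 // r0:Add1,r1:6,r2:Add2,r3:Mul2
cycle 7: CDB Add2=2; issue SUB r3<-Add2 // r0:Add1,r1:6,r2:2,r3:Add2
cycle 8: CDB Mul1=36; issue MUL r1<-Mul1 // r0:Add1,r1:Mul1,r2:2,r3:Add2
cycle 9: CDB Add2=4; issue ADD r3<-Add2 // r0:Add1,r1:Mul1,r2:2,r3:Add2
cycle 10: CDB Add1=42 // r0:42,r1:Mul1,r2:2,r3:Add2
cycle 11: - // r0:42,r1:Mul1,r2:2,r3:Add2
cycle 12: - // r0:42,r1:Mul1,r2:2,r3:Add2
cycle 13: - // r0:42,r1:Mul1,r2:2,r3:Add2
cycle 14: - // r0:42,r1:Mul1,r2:2,r3:Add2

STATUS = VALUE 42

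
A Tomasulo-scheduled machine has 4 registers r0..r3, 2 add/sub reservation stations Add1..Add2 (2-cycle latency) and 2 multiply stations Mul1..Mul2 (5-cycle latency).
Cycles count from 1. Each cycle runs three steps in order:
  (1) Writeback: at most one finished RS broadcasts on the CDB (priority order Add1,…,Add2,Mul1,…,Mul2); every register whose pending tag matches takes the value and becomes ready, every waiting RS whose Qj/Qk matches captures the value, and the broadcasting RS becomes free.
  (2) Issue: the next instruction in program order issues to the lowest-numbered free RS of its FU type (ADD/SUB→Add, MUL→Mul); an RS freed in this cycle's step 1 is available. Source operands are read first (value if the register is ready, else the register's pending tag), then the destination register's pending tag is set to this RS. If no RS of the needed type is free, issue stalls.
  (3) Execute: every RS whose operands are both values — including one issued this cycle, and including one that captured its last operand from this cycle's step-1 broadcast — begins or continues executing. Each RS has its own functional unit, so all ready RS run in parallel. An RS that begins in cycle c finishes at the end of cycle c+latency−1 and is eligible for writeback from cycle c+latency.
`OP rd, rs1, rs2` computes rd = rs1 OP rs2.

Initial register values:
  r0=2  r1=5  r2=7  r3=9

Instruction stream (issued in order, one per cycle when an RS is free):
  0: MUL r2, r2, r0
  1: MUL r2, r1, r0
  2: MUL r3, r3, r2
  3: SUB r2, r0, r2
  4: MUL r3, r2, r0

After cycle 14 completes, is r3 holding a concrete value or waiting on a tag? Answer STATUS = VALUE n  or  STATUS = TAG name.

STATUS = VALUE -16

  c1: issue MUL r2<-Mul1  regs: r0:2,r1:5,r2:Mul1,r3:9
  c2: issue MUL r2<-Mul2  regs: r0:2,r1:5,r2:Mul2,r3:9
  c3: stall  regs: r0:2,r1:5,r2:Mul2,r3:9
  c4: stall  regs: r0:2,r1:5,r2:Mul2,r3:9
  c5: stall  regs: r0:2,r1:5,r2:Mul2,r3:9
  c6: CDB Mul1=14; issue MUL r3<-Mul1  regs: r0:2,r1:5,r2:Mul2,r3:Mul1
  c7: CDB Mul2=10; issue SUB r2<-Add1  regs: r0:2,r1:5,r2:Add1,r3:Mul1
  c8: issue MUL r3<-Mul2  regs: r0:2,r1:5,r2:Add1,r3:Mul2
  c9: CDB Add1=-8  regs: r0:2,r1:5,r2:-8,r3:Mul2
  c10: -  regs: r0:2,r1:5,r2:-8,r3:Mul2
  c11: -  regs: r0:2,r1:5,r2:-8,r3:Mul2
  c12: CDB Mul1=90  regs: r0:2,r1:5,r2:-8,r3:Mul2
  c13: -  regs: r0:2,r1:5,r2:-8,r3:Mul2
  c14: CDB Mul2=-16  regs: r0:2,r1:5,r2:-8,r3:-16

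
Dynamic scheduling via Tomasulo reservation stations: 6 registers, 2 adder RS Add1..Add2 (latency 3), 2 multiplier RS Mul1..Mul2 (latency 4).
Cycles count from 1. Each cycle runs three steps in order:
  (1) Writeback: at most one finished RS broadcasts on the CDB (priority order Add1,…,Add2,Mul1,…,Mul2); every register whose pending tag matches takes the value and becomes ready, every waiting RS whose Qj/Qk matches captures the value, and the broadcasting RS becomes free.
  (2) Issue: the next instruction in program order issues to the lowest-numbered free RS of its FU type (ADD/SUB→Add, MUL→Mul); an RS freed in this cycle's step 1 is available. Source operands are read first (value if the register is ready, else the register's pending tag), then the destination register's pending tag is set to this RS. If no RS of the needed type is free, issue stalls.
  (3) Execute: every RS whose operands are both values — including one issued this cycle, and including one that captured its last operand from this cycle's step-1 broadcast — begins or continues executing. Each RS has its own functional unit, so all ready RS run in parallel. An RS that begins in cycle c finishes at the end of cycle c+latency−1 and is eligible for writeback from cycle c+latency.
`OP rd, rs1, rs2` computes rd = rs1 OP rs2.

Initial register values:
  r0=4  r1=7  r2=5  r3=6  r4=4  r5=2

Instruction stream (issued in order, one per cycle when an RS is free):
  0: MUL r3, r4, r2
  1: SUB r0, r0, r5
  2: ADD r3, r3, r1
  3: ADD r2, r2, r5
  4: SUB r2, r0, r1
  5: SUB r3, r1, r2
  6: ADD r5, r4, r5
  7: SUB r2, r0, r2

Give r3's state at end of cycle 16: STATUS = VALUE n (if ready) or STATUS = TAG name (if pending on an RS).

  c1: issue MUL r3<-Mul1  regs: r0:4,r1:7,r2:5,r3:Mul1,r4:4,r5:2
  c2: issue SUB r0<-Add1  regs: r0:Add1,r1:7,r2:5,r3:Mul1,r4:4,r5:2
  c3: issue ADD r3<-Add2  regs: r0:Add1,r1:7,r2:5,r3:Add2,r4:4,r5:2
  c4: stall  regs: r0:Add1,r1:7,r2:5,r3:Add2,r4:4,r5:2
  c5: CDB Add1=2; issue ADD r2<-Add1  regs: r0:2,r1:7,r2:Add1,r3:Add2,r4:4,r5:2
  c6: CDB Mul1=20; stall  regs: r0:2,r1:7,r2:Add1,r3:Add2,r4:4,r5:2
  c7: stall  regs: r0:2,r1:7,r2:Add1,r3:Add2,r4:4,r5:2
  c8: CDB Add1=7; issue SUB r2<-Add1  regs: r0:2,r1:7,r2:Add1,r3:Add2,r4:4,r5:2
  c9: CDB Add2=27; issue SUB r3<-Add2  regs: r0:2,r1:7,r2:Add1,r3:Add2,r4:4,r5:2
  c10: stall  regs: r0:2,r1:7,r2:Add1,r3:Add2,r4:4,r5:2
  c11: CDB Add1=-5; issue ADD r5<-Add1  regs: r0:2,r1:7,r2:-5,r3:Add2,r4:4,r5:Add1
  c12: stall  regs: r0:2,r1:7,r2:-5,r3:Add2,r4:4,r5:Add1
  c13: stall  regs: r0:2,r1:7,r2:-5,r3:Add2,r4:4,r5:Add1
  c14: CDB Add1=6; issue SUB r2<-Add1  regs: r0:2,r1:7,r2:Add1,r3:Add2,r4:4,r5:6
  c15: CDB Add2=12  regs: r0:2,r1:7,r2:Add1,r3:12,r4:4,r5:6
  c16: -  regs: r0:2,r1:7,r2:Add1,r3:12,r4:4,r5:6

STATUS = VALUE 12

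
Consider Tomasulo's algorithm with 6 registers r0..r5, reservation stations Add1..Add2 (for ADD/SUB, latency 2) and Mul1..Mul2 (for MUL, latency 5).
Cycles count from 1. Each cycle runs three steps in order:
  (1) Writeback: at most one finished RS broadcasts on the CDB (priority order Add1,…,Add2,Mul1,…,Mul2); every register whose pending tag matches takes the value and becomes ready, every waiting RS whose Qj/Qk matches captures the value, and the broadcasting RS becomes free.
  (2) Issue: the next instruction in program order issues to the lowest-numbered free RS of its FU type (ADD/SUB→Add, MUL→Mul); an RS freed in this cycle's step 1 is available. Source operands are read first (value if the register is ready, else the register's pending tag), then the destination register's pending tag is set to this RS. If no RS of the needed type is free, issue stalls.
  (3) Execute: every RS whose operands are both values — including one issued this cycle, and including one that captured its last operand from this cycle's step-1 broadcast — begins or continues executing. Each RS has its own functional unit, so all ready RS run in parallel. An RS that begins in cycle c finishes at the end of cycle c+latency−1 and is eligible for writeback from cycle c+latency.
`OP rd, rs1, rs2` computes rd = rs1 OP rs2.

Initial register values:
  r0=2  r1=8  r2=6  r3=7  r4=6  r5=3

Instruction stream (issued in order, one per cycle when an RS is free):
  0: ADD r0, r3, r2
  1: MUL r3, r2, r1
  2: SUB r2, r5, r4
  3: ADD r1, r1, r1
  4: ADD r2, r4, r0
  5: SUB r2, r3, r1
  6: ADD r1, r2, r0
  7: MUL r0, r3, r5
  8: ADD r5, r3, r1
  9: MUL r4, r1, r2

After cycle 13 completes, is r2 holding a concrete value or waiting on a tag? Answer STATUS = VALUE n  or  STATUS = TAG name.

STATUS = VALUE 32

c1: issue ADD r0<-Add1 | r0:Add1,r1:8,r2:6,r3:7,r4:6,r5:3
c2: issue MUL r3<-Mul1 | r0:Add1,r1:8,r2:6,r3:Mul1,r4:6,r5:3
c3: CDB Add1=13; issue SUB r2<-Add1 | r0:13,r1:8,r2:Add1,r3:Mul1,r4:6,r5:3
c4: issue ADD r1<-Add2 | r0:13,r1:Add2,r2:Add1,r3:Mul1,r4:6,r5:3
c5: CDB Add1=-3; issue ADD r2<-Add1 | r0:13,r1:Add2,r2:Add1,r3:Mul1,r4:6,r5:3
c6: CDB Add2=16; issue SUB r2<-Add2 | r0:13,r1:16,r2:Add2,r3:Mul1,r4:6,r5:3
c7: CDB Add1=19; issue ADD r1<-Add1 | r0:13,r1:Add1,r2:Add2,r3:Mul1,r4:6,r5:3
c8: CDB Mul1=48; issue MUL r0<-Mul1 | r0:Mul1,r1:Add1,r2:Add2,r3:48,r4:6,r5:3
c9: stall | r0:Mul1,r1:Add1,r2:Add2,r3:48,r4:6,r5:3
c10: CDB Add2=32; issue ADD r5<-Add2 | r0:Mul1,r1:Add1,r2:32,r3:48,r4:6,r5:Add2
c11: issue MUL r4<-Mul2 | r0:Mul1,r1:Add1,r2:32,r3:48,r4:Mul2,r5:Add2
c12: CDB Add1=45 | r0:Mul1,r1:45,r2:32,r3:48,r4:Mul2,r5:Add2
c13: CDB Mul1=144 | r0:144,r1:45,r2:32,r3:48,r4:Mul2,r5:Add2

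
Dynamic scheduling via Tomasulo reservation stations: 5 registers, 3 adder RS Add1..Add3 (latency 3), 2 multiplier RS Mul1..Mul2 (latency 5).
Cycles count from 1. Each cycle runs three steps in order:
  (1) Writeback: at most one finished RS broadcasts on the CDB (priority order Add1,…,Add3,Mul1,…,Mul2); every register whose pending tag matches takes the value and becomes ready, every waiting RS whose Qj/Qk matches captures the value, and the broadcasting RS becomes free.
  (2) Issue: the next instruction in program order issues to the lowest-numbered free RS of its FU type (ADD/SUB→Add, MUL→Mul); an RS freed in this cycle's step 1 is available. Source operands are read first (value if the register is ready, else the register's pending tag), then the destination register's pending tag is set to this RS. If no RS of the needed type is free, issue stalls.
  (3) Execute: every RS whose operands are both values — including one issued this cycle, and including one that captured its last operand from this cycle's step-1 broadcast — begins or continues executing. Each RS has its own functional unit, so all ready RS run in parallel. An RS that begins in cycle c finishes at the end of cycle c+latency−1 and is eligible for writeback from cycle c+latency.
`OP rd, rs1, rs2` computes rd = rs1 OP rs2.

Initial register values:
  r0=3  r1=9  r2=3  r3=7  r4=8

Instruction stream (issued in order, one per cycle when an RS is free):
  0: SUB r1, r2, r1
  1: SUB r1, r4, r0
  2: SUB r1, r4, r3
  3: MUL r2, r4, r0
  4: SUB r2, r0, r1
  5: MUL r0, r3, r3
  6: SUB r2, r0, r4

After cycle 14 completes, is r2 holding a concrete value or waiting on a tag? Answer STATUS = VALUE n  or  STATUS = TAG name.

  c1: issue SUB r1<-Add1  regs: r0:3,r1:Add1,r2:3,r3:7,r4:8
  c2: issue SUB r1<-Add2  regs: r0:3,r1:Add2,r2:3,r3:7,r4:8
  c3: issue SUB r1<-Add3  regs: r0:3,r1:Add3,r2:3,r3:7,r4:8
  c4: CDB Add1=-6; issue MUL r2<-Mul1  regs: r0:3,r1:Add3,r2:Mul1,r3:7,r4:8
  c5: CDB Add2=5; issue SUB r2<-Add1  regs: r0:3,r1:Add3,r2:Add1,r3:7,r4:8
  c6: CDB Add3=1; issue MUL r0<-Mul2  regs: r0:Mul2,r1:1,r2:Add1,r3:7,r4:8
  c7: issue SUB r2<-Add2  regs: r0:Mul2,r1:1,r2:Add2,r3:7,r4:8
  c8: -  regs: r0:Mul2,r1:1,r2:Add2,r3:7,r4:8
  c9: CDB Add1=2  regs: r0:Mul2,r1:1,r2:Add2,r3:7,r4:8
  c10: CDB Mul1=24  regs: r0:Mul2,r1:1,r2:Add2,r3:7,r4:8
  c11: CDB Mul2=49  regs: r0:49,r1:1,r2:Add2,r3:7,r4:8
  c12: -  regs: r0:49,r1:1,r2:Add2,r3:7,r4:8
  c13: -  regs: r0:49,r1:1,r2:Add2,r3:7,r4:8
  c14: CDB Add2=41  regs: r0:49,r1:1,r2:41,r3:7,r4:8

STATUS = VALUE 41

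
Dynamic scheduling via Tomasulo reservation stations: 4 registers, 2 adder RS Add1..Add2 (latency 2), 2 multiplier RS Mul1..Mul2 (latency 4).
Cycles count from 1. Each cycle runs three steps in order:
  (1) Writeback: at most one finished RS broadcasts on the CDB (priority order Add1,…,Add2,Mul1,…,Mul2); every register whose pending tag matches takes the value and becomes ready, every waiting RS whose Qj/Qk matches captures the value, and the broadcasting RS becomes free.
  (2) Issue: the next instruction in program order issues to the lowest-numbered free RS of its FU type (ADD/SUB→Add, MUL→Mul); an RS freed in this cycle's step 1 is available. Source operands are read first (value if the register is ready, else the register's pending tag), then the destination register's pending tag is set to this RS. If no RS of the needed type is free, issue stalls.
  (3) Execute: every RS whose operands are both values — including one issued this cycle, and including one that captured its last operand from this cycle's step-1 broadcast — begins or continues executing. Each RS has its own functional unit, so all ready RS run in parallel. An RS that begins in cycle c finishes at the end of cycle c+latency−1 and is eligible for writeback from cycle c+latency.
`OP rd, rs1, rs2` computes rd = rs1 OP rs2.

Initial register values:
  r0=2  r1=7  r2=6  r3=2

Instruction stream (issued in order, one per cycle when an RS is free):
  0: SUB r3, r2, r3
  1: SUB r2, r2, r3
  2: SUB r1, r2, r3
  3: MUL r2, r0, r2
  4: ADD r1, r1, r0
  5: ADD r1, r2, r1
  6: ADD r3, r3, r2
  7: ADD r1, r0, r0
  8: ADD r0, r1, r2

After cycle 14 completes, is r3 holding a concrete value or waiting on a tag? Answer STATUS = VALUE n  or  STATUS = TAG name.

  c1: issue SUB r3<-Add1  regs: r0:2,r1:7,r2:6,r3:Add1
  c2: issue SUB r2<-Add2  regs: r0:2,r1:7,r2:Add2,r3:Add1
  c3: CDB Add1=4; issue SUB r1<-Add1  regs: r0:2,r1:Add1,r2:Add2,r3:4
  c4: issue MUL r2<-Mul1  regs: r0:2,r1:Add1,r2:Mul1,r3:4
  c5: CDB Add2=2; issue ADD r1<-Add2  regs: r0:2,r1:Add2,r2:Mul1,r3:4
  c6: stall  regs: r0:2,r1:Add2,r2:Mul1,r3:4
  c7: CDB Add1=-2; issue ADD r1<-Add1  regs: r0:2,r1:Add1,r2:Mul1,r3:4
  c8: stall  regs: r0:2,r1:Add1,r2:Mul1,r3:4
  c9: CDB Add2=0; issue ADD r3<-Add2  regs: r0:2,r1:Add1,r2:Mul1,r3:Add2
  c10: CDB Mul1=4; stall  regs: r0:2,r1:Add1,r2:4,r3:Add2
  c11: stall  regs: r0:2,r1:Add1,r2:4,r3:Add2
  c12: CDB Add1=4; issue ADD r1<-Add1  regs: r0:2,r1:Add1,r2:4,r3:Add2
  c13: CDB Add2=8; issue ADD r0<-Add2  regs: r0:Add2,r1:Add1,r2:4,r3:8
  c14: CDB Add1=4  regs: r0:Add2,r1:4,r2:4,r3:8

STATUS = VALUE 8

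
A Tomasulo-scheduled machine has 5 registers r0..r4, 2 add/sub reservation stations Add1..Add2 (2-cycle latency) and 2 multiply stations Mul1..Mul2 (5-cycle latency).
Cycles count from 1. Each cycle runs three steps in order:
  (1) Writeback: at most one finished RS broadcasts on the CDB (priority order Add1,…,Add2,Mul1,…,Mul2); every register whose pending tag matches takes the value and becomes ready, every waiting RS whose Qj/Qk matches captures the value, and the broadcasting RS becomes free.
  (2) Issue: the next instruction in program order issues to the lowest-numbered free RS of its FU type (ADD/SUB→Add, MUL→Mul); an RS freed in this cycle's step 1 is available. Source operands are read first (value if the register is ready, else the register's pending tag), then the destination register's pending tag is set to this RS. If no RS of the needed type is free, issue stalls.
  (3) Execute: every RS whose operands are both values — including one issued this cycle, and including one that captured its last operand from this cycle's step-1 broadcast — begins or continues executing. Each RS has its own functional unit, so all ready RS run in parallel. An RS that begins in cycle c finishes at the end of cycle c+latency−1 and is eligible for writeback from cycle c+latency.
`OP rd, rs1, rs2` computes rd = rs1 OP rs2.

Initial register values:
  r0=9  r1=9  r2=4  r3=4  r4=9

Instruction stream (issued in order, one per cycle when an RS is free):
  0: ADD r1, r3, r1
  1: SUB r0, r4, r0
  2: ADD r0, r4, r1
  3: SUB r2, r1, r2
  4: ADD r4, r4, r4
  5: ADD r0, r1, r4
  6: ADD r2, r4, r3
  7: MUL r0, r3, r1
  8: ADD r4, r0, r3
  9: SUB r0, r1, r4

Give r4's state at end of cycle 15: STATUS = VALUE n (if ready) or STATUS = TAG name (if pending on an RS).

c1: issue ADD r1<-Add1 | r0:9,r1:Add1,r2:4,r3:4,r4:9
c2: issue SUB r0<-Add2 | r0:Add2,r1:Add1,r2:4,r3:4,r4:9
c3: CDB Add1=13; issue ADD r0<-Add1 | r0:Add1,r1:13,r2:4,r3:4,r4:9
c4: CDB Add2=0; issue SUB r2<-Add2 | r0:Add1,r1:13,r2:Add2,r3:4,r4:9
c5: CDB Add1=22; issue ADD r4<-Add1 | r0:22,r1:13,r2:Add2,r3:4,r4:Add1
c6: CDB Add2=9; issue ADD r0<-Add2 | r0:Add2,r1:13,r2:9,r3:4,r4:Add1
c7: CDB Add1=18; issue ADD r2<-Add1 | r0:Add2,r1:13,r2:Add1,r3:4,r4:18
c8: issue MUL r0<-Mul1 | r0:Mul1,r1:13,r2:Add1,r3:4,r4:18
c9: CDB Add1=22; issue ADD r4<-Add1 | r0:Mul1,r1:13,r2:22,r3:4,r4:Add1
c10: CDB Add2=31; issue SUB r0<-Add2 | r0:Add2,r1:13,r2:22,r3:4,r4:Add1
c11: - | r0:Add2,r1:13,r2:22,r3:4,r4:Add1
c12: - | r0:Add2,r1:13,r2:22,r3:4,r4:Add1
c13: CDB Mul1=52 | r0:Add2,r1:13,r2:22,r3:4,r4:Add1
c14: - | r0:Add2,r1:13,r2:22,r3:4,r4:Add1
c15: CDB Add1=56 | r0:Add2,r1:13,r2:22,r3:4,r4:56

STATUS = VALUE 56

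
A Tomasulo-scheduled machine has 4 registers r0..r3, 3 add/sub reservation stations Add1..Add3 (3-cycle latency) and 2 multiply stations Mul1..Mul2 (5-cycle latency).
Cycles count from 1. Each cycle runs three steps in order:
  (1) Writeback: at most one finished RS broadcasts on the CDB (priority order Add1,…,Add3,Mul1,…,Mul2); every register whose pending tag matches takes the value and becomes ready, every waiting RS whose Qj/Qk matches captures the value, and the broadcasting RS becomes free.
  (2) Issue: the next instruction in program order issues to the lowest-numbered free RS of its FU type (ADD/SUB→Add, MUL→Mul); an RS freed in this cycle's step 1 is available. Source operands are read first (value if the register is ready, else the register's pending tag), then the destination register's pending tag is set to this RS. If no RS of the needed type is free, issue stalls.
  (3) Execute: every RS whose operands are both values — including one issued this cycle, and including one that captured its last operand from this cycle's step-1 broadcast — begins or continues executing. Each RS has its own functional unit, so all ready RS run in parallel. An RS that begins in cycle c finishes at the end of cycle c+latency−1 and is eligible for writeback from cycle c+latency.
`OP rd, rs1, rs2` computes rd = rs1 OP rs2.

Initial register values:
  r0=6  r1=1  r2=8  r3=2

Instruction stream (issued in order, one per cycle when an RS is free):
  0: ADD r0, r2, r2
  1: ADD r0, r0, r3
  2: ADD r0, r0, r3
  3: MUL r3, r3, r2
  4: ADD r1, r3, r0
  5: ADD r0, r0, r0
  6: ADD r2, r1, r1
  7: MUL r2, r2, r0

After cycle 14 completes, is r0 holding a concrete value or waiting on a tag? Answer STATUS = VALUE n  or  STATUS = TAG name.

  c1: issue ADD r0<-Add1  regs: r0:Add1,r1:1,r2:8,r3:2
  c2: issue ADD r0<-Add2  regs: r0:Add2,r1:1,r2:8,r3:2
  c3: issue ADD r0<-Add3  regs: r0:Add3,r1:1,r2:8,r3:2
  c4: CDB Add1=16; issue MUL r3<-Mul1  regs: r0:Add3,r1:1,r2:8,r3:Mul1
  c5: issue ADD r1<-Add1  regs: r0:Add3,r1:Add1,r2:8,r3:Mul1
  c6: stall  regs: r0:Add3,r1:Add1,r2:8,r3:Mul1
  c7: CDB Add2=18; issue ADD r0<-Add2  regs: r0:Add2,r1:Add1,r2:8,r3:Mul1
  c8: stall  regs: r0:Add2,r1:Add1,r2:8,r3:Mul1
  c9: CDB Mul1=16; stall  regs: r0:Add2,r1:Add1,r2:8,r3:16
  c10: CDB Add3=20; issue ADD r2<-Add3  regs: r0:Add2,r1:Add1,r2:Add3,r3:16
  c11: issue MUL r2<-Mul1  regs: r0:Add2,r1:Add1,r2:Mul1,r3:16
  c12: -  regs: r0:Add2,r1:Add1,r2:Mul1,r3:16
  c13: CDB Add1=36  regs: r0:Add2,r1:36,r2:Mul1,r3:16
  c14: CDB Add2=40  regs: r0:40,r1:36,r2:Mul1,r3:16

STATUS = VALUE 40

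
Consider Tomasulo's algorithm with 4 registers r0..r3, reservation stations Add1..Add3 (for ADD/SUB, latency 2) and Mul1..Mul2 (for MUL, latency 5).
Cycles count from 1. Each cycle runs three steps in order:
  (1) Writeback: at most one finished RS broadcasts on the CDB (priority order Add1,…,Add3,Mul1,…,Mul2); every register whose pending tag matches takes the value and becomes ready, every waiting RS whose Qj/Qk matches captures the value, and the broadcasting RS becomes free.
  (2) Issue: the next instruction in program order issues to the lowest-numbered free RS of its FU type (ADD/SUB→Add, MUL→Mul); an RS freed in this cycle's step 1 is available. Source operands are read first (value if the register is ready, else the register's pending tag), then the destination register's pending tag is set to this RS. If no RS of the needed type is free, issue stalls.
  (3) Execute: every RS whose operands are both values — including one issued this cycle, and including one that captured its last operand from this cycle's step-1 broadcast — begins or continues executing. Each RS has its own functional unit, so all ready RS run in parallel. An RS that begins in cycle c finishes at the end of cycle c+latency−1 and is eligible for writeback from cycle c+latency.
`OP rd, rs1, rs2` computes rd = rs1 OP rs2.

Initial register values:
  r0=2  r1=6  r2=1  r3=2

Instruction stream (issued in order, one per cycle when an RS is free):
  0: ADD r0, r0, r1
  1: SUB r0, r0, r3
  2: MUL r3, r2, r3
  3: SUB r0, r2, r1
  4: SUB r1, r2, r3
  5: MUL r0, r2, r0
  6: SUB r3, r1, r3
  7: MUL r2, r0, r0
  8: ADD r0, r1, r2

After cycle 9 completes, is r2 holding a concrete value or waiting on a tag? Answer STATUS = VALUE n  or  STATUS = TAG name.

cycle 1: issue ADD r0<-Add1 // r0:Add1,r1:6,r2:1,r3:2
cycle 2: issue SUB r0<-Add2 // r0:Add2,r1:6,r2:1,r3:2
cycle 3: CDB Add1=8; issue MUL r3<-Mul1 // r0:Add2,r1:6,r2:1,r3:Mul1
cycle 4: issue SUB r0<-Add1 // r0:Add1,r1:6,r2:1,r3:Mul1
cycle 5: CDB Add2=6; issue SUB r1<-Add2 // r0:Add1,r1:Add2,r2:1,r3:Mul1
cycle 6: CDB Add1=-5; issue MUL r0<-Mul2 // r0:Mul2,r1:Add2,r2:1,r3:Mul1
cycle 7: issue SUB r3<-Add1 // r0:Mul2,r1:Add2,r2:1,r3:Add1
cycle 8: CDB Mul1=2; issue MUL r2<-Mul1 // r0:Mul2,r1:Add2,r2:Mul1,r3:Add1
cycle 9: issue ADD r0<-Add3 // r0:Add3,r1:Add2,r2:Mul1,r3:Add1

STATUS = TAG Mul1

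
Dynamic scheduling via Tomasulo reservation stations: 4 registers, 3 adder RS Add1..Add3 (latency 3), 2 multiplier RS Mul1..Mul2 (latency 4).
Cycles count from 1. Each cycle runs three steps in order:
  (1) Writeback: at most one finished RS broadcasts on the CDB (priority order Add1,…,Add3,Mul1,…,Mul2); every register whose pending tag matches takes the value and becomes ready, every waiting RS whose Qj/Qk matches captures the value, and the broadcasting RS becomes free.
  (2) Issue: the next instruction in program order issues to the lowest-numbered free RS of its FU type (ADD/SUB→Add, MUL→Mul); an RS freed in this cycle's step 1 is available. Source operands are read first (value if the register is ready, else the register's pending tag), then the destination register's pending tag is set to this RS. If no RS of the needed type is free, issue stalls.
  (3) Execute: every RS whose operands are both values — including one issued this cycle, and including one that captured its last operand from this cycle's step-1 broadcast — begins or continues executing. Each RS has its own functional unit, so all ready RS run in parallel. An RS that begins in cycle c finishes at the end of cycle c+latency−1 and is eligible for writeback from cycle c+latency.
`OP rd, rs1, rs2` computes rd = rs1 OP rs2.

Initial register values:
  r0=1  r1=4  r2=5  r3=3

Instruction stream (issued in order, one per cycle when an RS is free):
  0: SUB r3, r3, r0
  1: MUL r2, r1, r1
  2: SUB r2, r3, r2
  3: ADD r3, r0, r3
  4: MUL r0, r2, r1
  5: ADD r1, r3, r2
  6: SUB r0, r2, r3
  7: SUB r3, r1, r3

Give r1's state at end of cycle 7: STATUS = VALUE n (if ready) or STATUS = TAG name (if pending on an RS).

cycle 1: issue SUB r3<-Add1 // r0:1,r1:4,r2:5,r3:Add1
cycle 2: issue MUL r2<-Mul1 // r0:1,r1:4,r2:Mul1,r3:Add1
cycle 3: issue SUB r2<-Add2 // r0:1,r1:4,r2:Add2,r3:Add1
cycle 4: CDB Add1=2; issue ADD r3<-Add1 // r0:1,r1:4,r2:Add2,r3:Add1
cycle 5: issue MUL r0<-Mul2 // r0:Mul2,r1:4,r2:Add2,r3:Add1
cycle 6: CDB Mul1=16; issue ADD r1<-Add3 // r0:Mul2,r1:Add3,r2:Add2,r3:Add1
cycle 7: CDB Add1=3; issue SUB r0<-Add1 // r0:Add1,r1:Add3,r2:Add2,r3:3

STATUS = TAG Add3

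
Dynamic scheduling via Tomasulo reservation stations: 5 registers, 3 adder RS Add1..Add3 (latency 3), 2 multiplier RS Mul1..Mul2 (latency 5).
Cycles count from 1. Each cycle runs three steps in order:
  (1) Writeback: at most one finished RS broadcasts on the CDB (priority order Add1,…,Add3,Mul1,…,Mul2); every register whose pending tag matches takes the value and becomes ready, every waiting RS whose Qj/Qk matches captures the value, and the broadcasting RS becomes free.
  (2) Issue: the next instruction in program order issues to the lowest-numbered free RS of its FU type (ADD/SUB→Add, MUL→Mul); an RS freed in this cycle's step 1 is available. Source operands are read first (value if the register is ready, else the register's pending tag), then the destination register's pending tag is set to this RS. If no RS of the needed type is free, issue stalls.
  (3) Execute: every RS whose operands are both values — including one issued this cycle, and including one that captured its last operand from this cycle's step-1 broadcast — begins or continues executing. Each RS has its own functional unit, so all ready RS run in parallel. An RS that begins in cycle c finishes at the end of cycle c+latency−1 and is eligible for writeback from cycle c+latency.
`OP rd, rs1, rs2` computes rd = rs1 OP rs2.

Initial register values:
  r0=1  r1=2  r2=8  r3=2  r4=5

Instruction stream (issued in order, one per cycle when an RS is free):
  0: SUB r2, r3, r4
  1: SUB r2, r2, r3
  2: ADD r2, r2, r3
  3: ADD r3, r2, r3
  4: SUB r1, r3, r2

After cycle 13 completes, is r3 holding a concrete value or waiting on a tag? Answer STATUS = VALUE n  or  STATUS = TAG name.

cycle 1: issue SUB r2<-Add1 // r0:1,r1:2,r2:Add1,r3:2,r4:5
cycle 2: issue SUB r2<-Add2 // r0:1,r1:2,r2:Add2,r3:2,r4:5
cycle 3: issue ADD r2<-Add3 // r0:1,r1:2,r2:Add3,r3:2,r4:5
cycle 4: CDB Add1=-3; issue ADD r3<-Add1 // r0:1,r1:2,r2:Add3,r3:Add1,r4:5
cycle 5: stall // r0:1,r1:2,r2:Add3,r3:Add1,r4:5
cycle 6: stall // r0:1,r1:2,r2:Add3,r3:Add1,r4:5
cycle 7: CDB Add2=-5; issue SUB r1<-Add2 // r0:1,r1:Add2,r2:Add3,r3:Add1,r4:5
cycle 8: - // r0:1,r1:Add2,r2:Add3,r3:Add1,r4:5
cycle 9: - // r0:1,r1:Add2,r2:Add3,r3:Add1,r4:5
cycle 10: CDB Add3=-3 // r0:1,r1:Add2,r2:-3,r3:Add1,r4:5
cycle 11: - // r0:1,r1:Add2,r2:-3,r3:Add1,r4:5
cycle 12: - // r0:1,r1:Add2,r2:-3,r3:Add1,r4:5
cycle 13: CDB Add1=-1 // r0:1,r1:Add2,r2:-3,r3:-1,r4:5

STATUS = VALUE -1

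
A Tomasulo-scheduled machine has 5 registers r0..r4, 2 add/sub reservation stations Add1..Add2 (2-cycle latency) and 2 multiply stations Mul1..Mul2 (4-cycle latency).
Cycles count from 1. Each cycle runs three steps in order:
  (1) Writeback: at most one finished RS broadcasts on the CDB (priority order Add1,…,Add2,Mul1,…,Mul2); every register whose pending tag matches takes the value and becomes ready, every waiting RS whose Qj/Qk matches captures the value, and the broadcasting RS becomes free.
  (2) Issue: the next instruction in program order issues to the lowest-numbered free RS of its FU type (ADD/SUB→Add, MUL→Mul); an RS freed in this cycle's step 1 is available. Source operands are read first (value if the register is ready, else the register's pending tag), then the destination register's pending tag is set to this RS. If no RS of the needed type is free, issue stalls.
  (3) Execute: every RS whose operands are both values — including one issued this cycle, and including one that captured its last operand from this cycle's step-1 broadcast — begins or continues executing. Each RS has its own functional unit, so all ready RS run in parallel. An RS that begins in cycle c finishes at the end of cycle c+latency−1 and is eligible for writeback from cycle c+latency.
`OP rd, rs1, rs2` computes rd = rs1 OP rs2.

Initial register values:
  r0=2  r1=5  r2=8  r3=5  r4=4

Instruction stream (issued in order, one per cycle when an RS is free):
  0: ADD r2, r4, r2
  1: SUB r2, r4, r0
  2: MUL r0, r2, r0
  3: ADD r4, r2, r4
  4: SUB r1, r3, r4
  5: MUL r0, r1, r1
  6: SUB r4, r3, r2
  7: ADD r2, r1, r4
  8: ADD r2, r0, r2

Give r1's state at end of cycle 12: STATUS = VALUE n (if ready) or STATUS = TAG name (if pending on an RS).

STATUS = VALUE -1

c1: issue ADD r2<-Add1 | r0:2,r1:5,r2:Add1,r3:5,r4:4
c2: issue SUB r2<-Add2 | r0:2,r1:5,r2:Add2,r3:5,r4:4
c3: CDB Add1=12; issue MUL r0<-Mul1 | r0:Mul1,r1:5,r2:Add2,r3:5,r4:4
c4: CDB Add2=2; issue ADD r4<-Add1 | r0:Mul1,r1:5,r2:2,r3:5,r4:Add1
c5: issue SUB r1<-Add2 | r0:Mul1,r1:Add2,r2:2,r3:5,r4:Add1
c6: CDB Add1=6; issue MUL r0<-Mul2 | r0:Mul2,r1:Add2,r2:2,r3:5,r4:6
c7: issue SUB r4<-Add1 | r0:Mul2,r1:Add2,r2:2,r3:5,r4:Add1
c8: CDB Add2=-1; issue ADD r2<-Add2 | r0:Mul2,r1:-1,r2:Add2,r3:5,r4:Add1
c9: CDB Add1=3; issue ADD r2<-Add1 | r0:Mul2,r1:-1,r2:Add1,r3:5,r4:3
c10: CDB Mul1=4 | r0:Mul2,r1:-1,r2:Add1,r3:5,r4:3
c11: CDB Add2=2 | r0:Mul2,r1:-1,r2:Add1,r3:5,r4:3
c12: CDB Mul2=1 | r0:1,r1:-1,r2:Add1,r3:5,r4:3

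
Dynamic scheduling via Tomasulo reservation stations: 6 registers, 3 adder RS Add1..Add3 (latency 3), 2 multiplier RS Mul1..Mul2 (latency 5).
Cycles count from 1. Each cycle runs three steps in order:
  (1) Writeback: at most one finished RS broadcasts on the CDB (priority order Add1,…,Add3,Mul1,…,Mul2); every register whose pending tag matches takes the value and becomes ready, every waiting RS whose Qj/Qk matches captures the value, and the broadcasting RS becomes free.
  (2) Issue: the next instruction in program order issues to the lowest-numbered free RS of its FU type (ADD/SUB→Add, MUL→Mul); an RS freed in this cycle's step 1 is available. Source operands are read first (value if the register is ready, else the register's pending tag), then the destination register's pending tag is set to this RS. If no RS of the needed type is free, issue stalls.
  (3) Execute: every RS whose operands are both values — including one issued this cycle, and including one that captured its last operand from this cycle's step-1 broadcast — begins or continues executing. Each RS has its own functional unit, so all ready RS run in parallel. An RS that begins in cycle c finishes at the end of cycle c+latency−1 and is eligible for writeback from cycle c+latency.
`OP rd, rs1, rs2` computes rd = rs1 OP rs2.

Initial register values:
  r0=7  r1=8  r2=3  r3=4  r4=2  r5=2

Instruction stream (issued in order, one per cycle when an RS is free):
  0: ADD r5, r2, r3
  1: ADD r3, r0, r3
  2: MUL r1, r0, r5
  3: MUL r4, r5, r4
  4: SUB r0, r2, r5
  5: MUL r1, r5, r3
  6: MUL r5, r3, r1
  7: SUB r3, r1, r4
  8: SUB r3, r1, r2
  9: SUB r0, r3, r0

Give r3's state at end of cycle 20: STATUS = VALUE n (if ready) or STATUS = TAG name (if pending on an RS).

  c1: issue ADD r5<-Add1  regs: r0:7,r1:8,r2:3,r3:4,r4:2,r5:Add1
  c2: issue ADD r3<-Add2  regs: r0:7,r1:8,r2:3,r3:Add2,r4:2,r5:Add1
  c3: issue MUL r1<-Mul1  regs: r0:7,r1:Mul1,r2:3,r3:Add2,r4:2,r5:Add1
  c4: CDB Add1=7; issue MUL r4<-Mul2  regs: r0:7,r1:Mul1,r2:3,r3:Add2,r4:Mul2,r5:7
  c5: CDB Add2=11; issue SUB r0<-Add1  regs: r0:Add1,r1:Mul1,r2:3,r3:11,r4:Mul2,r5:7
  c6: stall  regs: r0:Add1,r1:Mul1,r2:3,r3:11,r4:Mul2,r5:7
  c7: stall  regs: r0:Add1,r1:Mul1,r2:3,r3:11,r4:Mul2,r5:7
  c8: CDB Add1=-4; stall  regs: r0:-4,r1:Mul1,r2:3,r3:11,r4:Mul2,r5:7
  c9: CDB Mul1=49; issue MUL r1<-Mul1  regs: r0:-4,r1:Mul1,r2:3,r3:11,r4:Mul2,r5:7
  c10: CDB Mul2=14; issue MUL r5<-Mul2  regs: r0:-4,r1:Mul1,r2:3,r3:11,r4:14,r5:Mul2
  c11: issue SUB r3<-Add1  regs: r0:-4,r1:Mul1,r2:3,r3:Add1,r4:14,r5:Mul2
  c12: issue SUB r3<-Add2  regs: r0:-4,r1:Mul1,r2:3,r3:Add2,r4:14,r5:Mul2
  c13: issue SUB r0<-Add3  regs: r0:Add3,r1:Mul1,r2:3,r3:Add2,r4:14,r5:Mul2
  c14: CDB Mul1=77  regs: r0:Add3,r1:77,r2:3,r3:Add2,r4:14,r5:Mul2
  c15: -  regs: r0:Add3,r1:77,r2:3,r3:Add2,r4:14,r5:Mul2
  c16: -  regs: r0:Add3,r1:77,r2:3,r3:Add2,r4:14,r5:Mul2
  c17: CDB Add1=63  regs: r0:Add3,r1:77,r2:3,r3:Add2,r4:14,r5:Mul2
  c18: CDB Add2=74  regs: r0:Add3,r1:77,r2:3,r3:74,r4:14,r5:Mul2
  c19: CDB Mul2=847  regs: r0:Add3,r1:77,r2:3,r3:74,r4:14,r5:847
  c20: -  regs: r0:Add3,r1:77,r2:3,r3:74,r4:14,r5:847

STATUS = VALUE 74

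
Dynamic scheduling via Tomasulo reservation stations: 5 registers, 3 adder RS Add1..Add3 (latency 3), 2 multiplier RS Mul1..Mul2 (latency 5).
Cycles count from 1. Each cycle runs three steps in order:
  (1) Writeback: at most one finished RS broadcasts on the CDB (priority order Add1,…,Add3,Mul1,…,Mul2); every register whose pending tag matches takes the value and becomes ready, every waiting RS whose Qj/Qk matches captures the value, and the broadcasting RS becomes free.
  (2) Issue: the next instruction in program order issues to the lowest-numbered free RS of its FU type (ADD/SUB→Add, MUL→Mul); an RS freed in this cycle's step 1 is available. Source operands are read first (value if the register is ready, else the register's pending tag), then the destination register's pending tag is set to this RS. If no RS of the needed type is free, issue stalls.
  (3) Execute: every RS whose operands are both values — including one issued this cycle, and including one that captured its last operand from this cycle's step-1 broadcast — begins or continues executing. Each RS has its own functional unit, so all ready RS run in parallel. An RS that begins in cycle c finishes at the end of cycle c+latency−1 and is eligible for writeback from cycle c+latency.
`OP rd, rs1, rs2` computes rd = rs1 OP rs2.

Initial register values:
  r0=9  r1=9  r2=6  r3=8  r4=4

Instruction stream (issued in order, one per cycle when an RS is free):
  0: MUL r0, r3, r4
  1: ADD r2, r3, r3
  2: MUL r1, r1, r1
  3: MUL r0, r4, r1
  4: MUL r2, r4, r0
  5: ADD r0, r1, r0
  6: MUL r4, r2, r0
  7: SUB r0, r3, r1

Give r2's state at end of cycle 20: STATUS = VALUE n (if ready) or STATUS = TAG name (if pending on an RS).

STATUS = VALUE 1296

cycle 1: issue MUL r0<-Mul1 // r0:Mul1,r1:9,r2:6,r3:8,r4:4
cycle 2: issue ADD r2<-Add1 // r0:Mul1,r1:9,r2:Add1,r3:8,r4:4
cycle 3: issue MUL r1<-Mul2 // r0:Mul1,r1:Mul2,r2:Add1,r3:8,r4:4
cycle 4: stall // r0:Mul1,r1:Mul2,r2:Add1,r3:8,r4:4
cycle 5: CDB Add1=16; stall // r0:Mul1,r1:Mul2,r2:16,r3:8,r4:4
cycle 6: CDB Mul1=32; issue MUL r0<-Mul1 // r0:Mul1,r1:Mul2,r2:16,r3:8,r4:4
cycle 7: stall // r0:Mul1,r1:Mul2,r2:16,r3:8,r4:4
cycle 8: CDB Mul2=81; issue MUL r2<-Mul2 // r0:Mul1,r1:81,r2:Mul2,r3:8,r4:4
cycle 9: issue ADD r0<-Add1 // r0:Add1,r1:81,r2:Mul2,r3:8,r4:4
cycle 10: stall // r0:Add1,r1:81,r2:Mul2,r3:8,r4:4
cycle 11: stall // r0:Add1,r1:81,r2:Mul2,r3:8,r4:4
cycle 12: stall // r0:Add1,r1:81,r2:Mul2,r3:8,r4:4
cycle 13: CDB Mul1=324; issue MUL r4<-Mul1 // r0:Add1,r1:81,r2:Mul2,r3:8,r4:Mul1
cycle 14: issue SUB r0<-Add2 // r0:Add2,r1:81,r2:Mul2,r3:8,r4:Mul1
cycle 15: - // r0:Add2,r1:81,r2:Mul2,r3:8,r4:Mul1
cycle 16: CDB Add1=405 // r0:Add2,r1:81,r2:Mul2,r3:8,r4:Mul1
cycle 17: CDB Add2=-73 // r0:-73,r1:81,r2:Mul2,r3:8,r4:Mul1
cycle 18: CDB Mul2=1296 // r0:-73,r1:81,r2:1296,r3:8,r4:Mul1
cycle 19: - // r0:-73,r1:81,r2:1296,r3:8,r4:Mul1
cycle 20: - // r0:-73,r1:81,r2:1296,r3:8,r4:Mul1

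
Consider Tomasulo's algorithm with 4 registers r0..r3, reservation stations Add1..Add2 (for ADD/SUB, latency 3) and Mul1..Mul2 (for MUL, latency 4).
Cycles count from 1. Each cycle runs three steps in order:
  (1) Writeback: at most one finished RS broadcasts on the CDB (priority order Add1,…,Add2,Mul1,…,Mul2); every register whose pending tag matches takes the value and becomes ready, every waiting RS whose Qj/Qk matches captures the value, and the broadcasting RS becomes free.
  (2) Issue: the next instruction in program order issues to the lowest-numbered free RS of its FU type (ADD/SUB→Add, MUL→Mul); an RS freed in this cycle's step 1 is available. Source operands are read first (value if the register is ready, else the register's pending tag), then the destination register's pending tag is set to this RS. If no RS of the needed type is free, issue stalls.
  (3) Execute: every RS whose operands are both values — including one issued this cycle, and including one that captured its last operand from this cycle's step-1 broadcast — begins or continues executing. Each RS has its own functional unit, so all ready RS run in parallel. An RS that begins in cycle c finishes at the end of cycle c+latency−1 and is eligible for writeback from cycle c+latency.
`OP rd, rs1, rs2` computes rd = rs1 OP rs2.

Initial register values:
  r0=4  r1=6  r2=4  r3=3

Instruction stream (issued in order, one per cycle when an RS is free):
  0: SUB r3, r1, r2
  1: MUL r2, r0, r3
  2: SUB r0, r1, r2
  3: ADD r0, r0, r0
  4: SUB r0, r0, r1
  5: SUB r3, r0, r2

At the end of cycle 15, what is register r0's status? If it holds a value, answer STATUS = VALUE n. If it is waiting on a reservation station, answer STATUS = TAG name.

STATUS = TAG Add2

  c1: issue SUB r3<-Add1  regs: r0:4,r1:6,r2:4,r3:Add1
  c2: issue MUL r2<-Mul1  regs: r0:4,r1:6,r2:Mul1,r3:Add1
  c3: issue SUB r0<-Add2  regs: r0:Add2,r1:6,r2:Mul1,r3:Add1
  c4: CDB Add1=2; issue ADD r0<-Add1  regs: r0:Add1,r1:6,r2:Mul1,r3:2
  c5: stall  regs: r0:Add1,r1:6,r2:Mul1,r3:2
  c6: stall  regs: r0:Add1,r1:6,r2:Mul1,r3:2
  c7: stall  regs: r0:Add1,r1:6,r2:Mul1,r3:2
  c8: CDB Mul1=8; stall  regs: r0:Add1,r1:6,r2:8,r3:2
  c9: stall  regs: r0:Add1,r1:6,r2:8,r3:2
  c10: stall  regs: r0:Add1,r1:6,r2:8,r3:2
  c11: CDB Add2=-2; issue SUB r0<-Add2  regs: r0:Add2,r1:6,r2:8,r3:2
  c12: stall  regs: r0:Add2,r1:6,r2:8,r3:2
  c13: stall  regs: r0:Add2,r1:6,r2:8,r3:2
  c14: CDB Add1=-4; issue SUB r3<-Add1  regs: r0:Add2,r1:6,r2:8,r3:Add1
  c15: -  regs: r0:Add2,r1:6,r2:8,r3:Add1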